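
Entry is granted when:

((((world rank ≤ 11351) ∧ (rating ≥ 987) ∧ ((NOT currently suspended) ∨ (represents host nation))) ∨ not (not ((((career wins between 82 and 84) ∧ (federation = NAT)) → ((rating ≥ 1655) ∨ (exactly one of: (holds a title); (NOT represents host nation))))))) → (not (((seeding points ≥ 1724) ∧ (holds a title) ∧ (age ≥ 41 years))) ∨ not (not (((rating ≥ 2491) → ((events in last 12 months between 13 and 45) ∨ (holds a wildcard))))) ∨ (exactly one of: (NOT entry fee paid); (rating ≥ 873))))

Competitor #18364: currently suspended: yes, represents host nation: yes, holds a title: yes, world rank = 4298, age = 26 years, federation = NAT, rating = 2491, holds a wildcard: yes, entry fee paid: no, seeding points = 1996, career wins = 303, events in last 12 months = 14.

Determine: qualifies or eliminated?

Atomic conditions:
  world rank ≤ 11351: 4298 ≤ 11351 is true
  rating ≥ 987: 2491 ≥ 987 is true
  NOT currently suspended: yes → false
  represents host nation: yes → true
  career wins between 82 and 84: 303 in [82, 84] is false
  federation = NAT: NAT == NAT is true
  rating ≥ 1655: 2491 ≥ 1655 is true
  holds a title: yes → true
  NOT represents host nation: yes → false
  seeding points ≥ 1724: 1996 ≥ 1724 is true
  age ≥ 41 years: 26 ≥ 41 is false
  rating ≥ 2491: 2491 ≥ 2491 is true
  events in last 12 months between 13 and 45: 14 in [13, 45] is true
  holds a wildcard: yes → true
  NOT entry fee paid: no → true
  rating ≥ 873: 2491 ≥ 873 is true
Combine:
[1.1.3] false OR true = true
[1.1] true AND true AND true = true
[1.2.1.1.1] false AND true = false
[1.2.1.1.2.2] exactly-one(true, false) = true
[1.2.1.1.2] true OR true = true
[1.2.1.1] false → true (antecedent false ⇒ implication holds) = true
[1.2.1] NOT true = false
[1.2] NOT false = true
[1] true OR true = true
[2.1.1] true AND true AND false = false
[2.1] NOT false = true
[2.2.1.1.2] true OR true = true
[2.2.1.1] true → true = true
[2.2.1] NOT true = false
[2.2] NOT false = true
[2.3] exactly-one(true, true) = false
[2] true OR true OR false = true
[root] true → true = true
Overall: true → qualifies

Qualifies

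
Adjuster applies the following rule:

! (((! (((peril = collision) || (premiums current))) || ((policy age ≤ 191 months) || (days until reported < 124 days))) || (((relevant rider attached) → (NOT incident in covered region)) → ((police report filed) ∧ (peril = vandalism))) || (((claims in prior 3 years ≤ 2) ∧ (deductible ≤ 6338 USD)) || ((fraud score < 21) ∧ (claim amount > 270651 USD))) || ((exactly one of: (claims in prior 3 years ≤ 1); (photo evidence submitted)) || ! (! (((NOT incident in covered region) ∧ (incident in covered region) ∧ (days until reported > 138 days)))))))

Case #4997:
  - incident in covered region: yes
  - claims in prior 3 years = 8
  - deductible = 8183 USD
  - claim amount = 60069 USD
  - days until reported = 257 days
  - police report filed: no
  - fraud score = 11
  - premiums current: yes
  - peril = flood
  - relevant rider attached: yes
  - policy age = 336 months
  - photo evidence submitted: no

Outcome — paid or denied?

Denied

Atomic conditions:
  peril = collision: flood == collision is false
  premiums current: yes → true
  policy age ≤ 191 months: 336 ≤ 191 is false
  days until reported < 124 days: 257 < 124 is false
  relevant rider attached: yes → true
  NOT incident in covered region: yes → false
  police report filed: no → false
  peril = vandalism: flood == vandalism is false
  claims in prior 3 years ≤ 2: 8 ≤ 2 is false
  deductible ≤ 6338 USD: 8183 ≤ 6338 is false
  fraud score < 21: 11 < 21 is true
  claim amount > 270651 USD: 60069 > 270651 is false
  claims in prior 3 years ≤ 1: 8 ≤ 1 is false
  photo evidence submitted: no → false
  incident in covered region: yes → true
  days until reported > 138 days: 257 > 138 is true
Combine:
[1.1.1.1] false OR true = true
[1.1.1] NOT true = false
[1.1.2] false OR false = false
[1.1] false OR false = false
[1.2.1] true → false = false
[1.2.2] false AND false = false
[1.2] false → false (antecedent false ⇒ implication holds) = true
[1.3.1] false AND false = false
[1.3.2] true AND false = false
[1.3] false OR false = false
[1.4.1] exactly-one(false, false) = false
[1.4.2.1.1] false AND true AND true = false
[1.4.2.1] NOT false = true
[1.4.2] NOT true = false
[1.4] false OR false = false
[1] false OR true OR false OR false = true
[root] NOT true = false
Overall: false → denied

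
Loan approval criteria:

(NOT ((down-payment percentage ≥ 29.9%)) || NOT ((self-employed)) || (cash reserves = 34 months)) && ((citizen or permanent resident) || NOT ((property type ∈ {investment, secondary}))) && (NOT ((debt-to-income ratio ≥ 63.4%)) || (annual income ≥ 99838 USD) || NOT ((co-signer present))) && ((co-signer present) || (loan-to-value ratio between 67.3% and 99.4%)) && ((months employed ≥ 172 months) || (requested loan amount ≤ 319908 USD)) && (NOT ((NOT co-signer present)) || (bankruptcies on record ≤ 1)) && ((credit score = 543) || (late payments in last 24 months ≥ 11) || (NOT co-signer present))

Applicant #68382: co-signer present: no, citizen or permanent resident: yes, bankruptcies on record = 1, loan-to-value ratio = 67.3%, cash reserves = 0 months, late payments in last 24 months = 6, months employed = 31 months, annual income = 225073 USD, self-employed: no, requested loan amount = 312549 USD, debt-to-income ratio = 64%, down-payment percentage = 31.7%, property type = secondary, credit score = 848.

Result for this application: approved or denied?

Atomic conditions:
  down-payment percentage ≥ 29.9%: 31.7 ≥ 29.9 is true
  self-employed: no → false
  cash reserves = 34 months: 0 == 34 is false
  citizen or permanent resident: yes → true
  property type ∈ {investment, secondary}: secondary is in the set → true
  debt-to-income ratio ≥ 63.4%: 64 ≥ 63.4 is true
  annual income ≥ 99838 USD: 225073 ≥ 99838 is true
  co-signer present: no → false
  loan-to-value ratio between 67.3% and 99.4%: 67.3 in [67.3, 99.4] is true
  months employed ≥ 172 months: 31 ≥ 172 is false
  requested loan amount ≤ 319908 USD: 312549 ≤ 319908 is true
  NOT co-signer present: no → true
  bankruptcies on record ≤ 1: 1 ≤ 1 is true
  credit score = 543: 848 == 543 is false
  late payments in last 24 months ≥ 11: 6 ≥ 11 is false
Combine:
[1.1] NOT true = false
[1.2] NOT false = true
[1] false OR true OR false = true
[2.2] NOT true = false
[2] true OR false = true
[3.1] NOT true = false
[3.3] NOT false = true
[3] false OR true OR true = true
[4] false OR true = true
[5] false OR true = true
[6.1] NOT true = false
[6] false OR true = true
[7] false OR false OR true = true
[root] true AND true AND true AND true AND true AND true AND true = true
Overall: true → approved

Approved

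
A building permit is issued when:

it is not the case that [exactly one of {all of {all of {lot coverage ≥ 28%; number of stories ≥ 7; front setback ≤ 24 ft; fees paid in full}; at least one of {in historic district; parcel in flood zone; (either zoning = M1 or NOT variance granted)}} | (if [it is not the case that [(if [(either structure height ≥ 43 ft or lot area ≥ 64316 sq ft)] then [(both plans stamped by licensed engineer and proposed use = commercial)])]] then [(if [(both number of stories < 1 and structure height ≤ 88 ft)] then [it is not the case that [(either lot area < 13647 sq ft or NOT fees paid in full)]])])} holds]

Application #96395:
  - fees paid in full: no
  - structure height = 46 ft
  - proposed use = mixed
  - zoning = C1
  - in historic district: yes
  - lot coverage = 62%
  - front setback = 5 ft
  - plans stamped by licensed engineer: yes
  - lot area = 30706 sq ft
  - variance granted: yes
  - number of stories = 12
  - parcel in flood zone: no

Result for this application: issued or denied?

Atomic conditions:
  lot coverage ≥ 28%: 62 ≥ 28 is true
  number of stories ≥ 7: 12 ≥ 7 is true
  front setback ≤ 24 ft: 5 ≤ 24 is true
  fees paid in full: no → false
  in historic district: yes → true
  parcel in flood zone: no → false
  zoning = M1: C1 == M1 is false
  NOT variance granted: yes → false
  structure height ≥ 43 ft: 46 ≥ 43 is true
  lot area ≥ 64316 sq ft: 30706 ≥ 64316 is false
  plans stamped by licensed engineer: yes → true
  proposed use = commercial: mixed == commercial is false
  number of stories < 1: 12 < 1 is false
  structure height ≤ 88 ft: 46 ≤ 88 is true
  lot area < 13647 sq ft: 30706 < 13647 is false
  NOT fees paid in full: no → true
Combine:
[1.1.1] true AND true AND true AND false = false
[1.1.2.3] false OR false = false
[1.1.2] true OR false OR false = true
[1.1] false AND true = false
[1.2.1.1.1] true OR false = true
[1.2.1.1.2] true AND false = false
[1.2.1.1] true → false = false
[1.2.1] NOT false = true
[1.2.2.1] false AND true = false
[1.2.2.2.1] false OR true = true
[1.2.2.2] NOT true = false
[1.2.2] false → false (antecedent false ⇒ implication holds) = true
[1.2] true → true = true
[1] exactly-one(false, true) = true
[root] NOT true = false
Overall: false → denied

Denied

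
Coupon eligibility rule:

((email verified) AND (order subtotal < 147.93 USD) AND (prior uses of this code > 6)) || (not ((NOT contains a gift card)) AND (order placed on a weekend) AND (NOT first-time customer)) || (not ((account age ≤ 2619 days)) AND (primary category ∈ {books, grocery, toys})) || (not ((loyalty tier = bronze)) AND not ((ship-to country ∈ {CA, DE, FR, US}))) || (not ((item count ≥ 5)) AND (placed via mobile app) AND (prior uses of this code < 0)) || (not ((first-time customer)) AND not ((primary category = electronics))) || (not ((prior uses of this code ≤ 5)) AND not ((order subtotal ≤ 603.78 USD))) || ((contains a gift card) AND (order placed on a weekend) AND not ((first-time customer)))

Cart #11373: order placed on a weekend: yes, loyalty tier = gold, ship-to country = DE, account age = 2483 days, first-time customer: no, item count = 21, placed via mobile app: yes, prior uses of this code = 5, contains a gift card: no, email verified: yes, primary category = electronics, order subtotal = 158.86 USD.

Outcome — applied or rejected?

Rejected

Atomic conditions:
  email verified: yes → true
  order subtotal < 147.93 USD: 158.86 < 147.93 is false
  prior uses of this code > 6: 5 > 6 is false
  NOT contains a gift card: no → true
  order placed on a weekend: yes → true
  NOT first-time customer: no → true
  account age ≤ 2619 days: 2483 ≤ 2619 is true
  primary category ∈ {books, grocery, toys}: electronics is not in the set → false
  loyalty tier = bronze: gold == bronze is false
  ship-to country ∈ {CA, DE, FR, US}: DE is in the set → true
  item count ≥ 5: 21 ≥ 5 is true
  placed via mobile app: yes → true
  prior uses of this code < 0: 5 < 0 is false
  first-time customer: no → false
  primary category = electronics: electronics == electronics is true
  prior uses of this code ≤ 5: 5 ≤ 5 is true
  order subtotal ≤ 603.78 USD: 158.86 ≤ 603.78 is true
  contains a gift card: no → false
Combine:
[1] true AND false AND false = false
[2.1] NOT true = false
[2] false AND true AND true = false
[3.1] NOT true = false
[3] false AND false = false
[4.1] NOT false = true
[4.2] NOT true = false
[4] true AND false = false
[5.1] NOT true = false
[5] false AND true AND false = false
[6.1] NOT false = true
[6.2] NOT true = false
[6] true AND false = false
[7.1] NOT true = false
[7.2] NOT true = false
[7] false AND false = false
[8.3] NOT false = true
[8] false AND true AND true = false
[root] false OR false OR false OR false OR false OR false OR false OR false = false
Overall: false → rejected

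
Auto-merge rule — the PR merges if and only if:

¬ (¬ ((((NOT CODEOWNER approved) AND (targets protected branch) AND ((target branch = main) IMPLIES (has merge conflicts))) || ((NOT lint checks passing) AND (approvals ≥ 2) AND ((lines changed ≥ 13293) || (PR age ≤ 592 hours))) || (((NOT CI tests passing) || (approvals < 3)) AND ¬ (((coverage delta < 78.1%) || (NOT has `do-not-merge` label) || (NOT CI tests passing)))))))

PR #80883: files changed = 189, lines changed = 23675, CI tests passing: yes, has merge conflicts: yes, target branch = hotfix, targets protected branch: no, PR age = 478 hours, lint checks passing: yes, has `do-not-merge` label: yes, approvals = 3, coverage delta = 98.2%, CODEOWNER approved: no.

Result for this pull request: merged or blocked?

Blocked

Atomic conditions:
  NOT CODEOWNER approved: no → true
  targets protected branch: no → false
  target branch = main: hotfix == main is false
  has merge conflicts: yes → true
  NOT lint checks passing: yes → false
  approvals ≥ 2: 3 ≥ 2 is true
  lines changed ≥ 13293: 23675 ≥ 13293 is true
  PR age ≤ 592 hours: 478 ≤ 592 is true
  NOT CI tests passing: yes → false
  approvals < 3: 3 < 3 is false
  coverage delta < 78.1%: 98.2 < 78.1 is false
  NOT has `do-not-merge` label: yes → false
Combine:
[1.1.1.3] false → true (antecedent false ⇒ implication holds) = true
[1.1.1] true AND false AND true = false
[1.1.2.3] true OR true = true
[1.1.2] false AND true AND true = false
[1.1.3.1] false OR false = false
[1.1.3.2.1] false OR false OR false = false
[1.1.3.2] NOT false = true
[1.1.3] false AND true = false
[1.1] false OR false OR false = false
[1] NOT false = true
[root] NOT true = false
Overall: false → blocked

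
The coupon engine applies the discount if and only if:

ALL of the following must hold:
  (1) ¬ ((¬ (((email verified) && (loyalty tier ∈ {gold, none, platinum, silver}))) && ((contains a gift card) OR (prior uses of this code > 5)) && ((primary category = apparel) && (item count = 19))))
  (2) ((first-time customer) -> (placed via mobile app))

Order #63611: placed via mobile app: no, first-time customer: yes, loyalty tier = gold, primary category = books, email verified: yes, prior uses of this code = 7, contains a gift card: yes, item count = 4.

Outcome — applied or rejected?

Atomic conditions:
  email verified: yes → true
  loyalty tier ∈ {gold, none, platinum, silver}: gold is in the set → true
  contains a gift card: yes → true
  prior uses of this code > 5: 7 > 5 is true
  primary category = apparel: books == apparel is false
  item count = 19: 4 == 19 is false
  first-time customer: yes → true
  placed via mobile app: no → false
Combine:
[1.1.1.1] true AND true = true
[1.1.1] NOT true = false
[1.1.2] true OR true = true
[1.1.3] false AND false = false
[1.1] false AND true AND false = false
[1] NOT false = true
[2] true → false = false
[root] true AND false = false
Overall: false → rejected

Rejected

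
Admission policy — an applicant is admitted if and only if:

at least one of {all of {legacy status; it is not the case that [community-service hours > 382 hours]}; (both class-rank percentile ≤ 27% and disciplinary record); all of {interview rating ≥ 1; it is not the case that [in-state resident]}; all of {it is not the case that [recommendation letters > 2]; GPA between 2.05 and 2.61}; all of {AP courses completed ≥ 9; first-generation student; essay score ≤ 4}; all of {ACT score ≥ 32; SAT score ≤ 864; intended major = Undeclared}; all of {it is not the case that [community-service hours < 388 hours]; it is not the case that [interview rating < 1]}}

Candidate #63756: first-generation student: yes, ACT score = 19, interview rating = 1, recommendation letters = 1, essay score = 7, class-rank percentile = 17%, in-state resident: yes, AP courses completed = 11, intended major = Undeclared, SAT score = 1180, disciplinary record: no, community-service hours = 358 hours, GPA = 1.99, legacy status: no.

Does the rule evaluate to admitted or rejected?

Atomic conditions:
  legacy status: no → false
  community-service hours > 382 hours: 358 > 382 is false
  class-rank percentile ≤ 27%: 17 ≤ 27 is true
  disciplinary record: no → false
  interview rating ≥ 1: 1 ≥ 1 is true
  in-state resident: yes → true
  recommendation letters > 2: 1 > 2 is false
  GPA between 2.05 and 2.61: 1.99 in [2.05, 2.61] is false
  AP courses completed ≥ 9: 11 ≥ 9 is true
  first-generation student: yes → true
  essay score ≤ 4: 7 ≤ 4 is false
  ACT score ≥ 32: 19 ≥ 32 is false
  SAT score ≤ 864: 1180 ≤ 864 is false
  intended major = Undeclared: Undeclared == Undeclared is true
  community-service hours < 388 hours: 358 < 388 is true
  interview rating < 1: 1 < 1 is false
Combine:
[1.2] NOT false = true
[1] false AND true = false
[2] true AND false = false
[3.2] NOT true = false
[3] true AND false = false
[4.1] NOT false = true
[4] true AND false = false
[5] true AND true AND false = false
[6] false AND false AND true = false
[7.1] NOT true = false
[7.2] NOT false = true
[7] false AND true = false
[root] false OR false OR false OR false OR false OR false OR false = false
Overall: false → rejected

Rejected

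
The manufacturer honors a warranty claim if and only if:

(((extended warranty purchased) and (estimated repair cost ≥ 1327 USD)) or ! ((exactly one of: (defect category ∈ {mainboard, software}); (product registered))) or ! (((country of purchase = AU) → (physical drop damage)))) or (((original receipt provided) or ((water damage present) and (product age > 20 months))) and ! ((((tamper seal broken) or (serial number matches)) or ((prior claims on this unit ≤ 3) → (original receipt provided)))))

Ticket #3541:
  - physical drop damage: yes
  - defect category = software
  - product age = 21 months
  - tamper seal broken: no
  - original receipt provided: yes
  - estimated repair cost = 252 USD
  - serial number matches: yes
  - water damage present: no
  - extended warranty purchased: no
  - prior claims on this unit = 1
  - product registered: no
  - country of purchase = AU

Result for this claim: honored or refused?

Refused

Atomic conditions:
  extended warranty purchased: no → false
  estimated repair cost ≥ 1327 USD: 252 ≥ 1327 is false
  defect category ∈ {mainboard, software}: software is in the set → true
  product registered: no → false
  country of purchase = AU: AU == AU is true
  physical drop damage: yes → true
  original receipt provided: yes → true
  water damage present: no → false
  product age > 20 months: 21 > 20 is true
  tamper seal broken: no → false
  serial number matches: yes → true
  prior claims on this unit ≤ 3: 1 ≤ 3 is true
Combine:
[1.1] false AND false = false
[1.2.1] exactly-one(true, false) = true
[1.2] NOT true = false
[1.3.1] true → true = true
[1.3] NOT true = false
[1] false OR false OR false = false
[2.1.2] false AND true = false
[2.1] true OR false = true
[2.2.1.1] false OR true = true
[2.2.1.2] true → true = true
[2.2.1] true OR true = true
[2.2] NOT true = false
[2] true AND false = false
[root] false OR false = false
Overall: false → refused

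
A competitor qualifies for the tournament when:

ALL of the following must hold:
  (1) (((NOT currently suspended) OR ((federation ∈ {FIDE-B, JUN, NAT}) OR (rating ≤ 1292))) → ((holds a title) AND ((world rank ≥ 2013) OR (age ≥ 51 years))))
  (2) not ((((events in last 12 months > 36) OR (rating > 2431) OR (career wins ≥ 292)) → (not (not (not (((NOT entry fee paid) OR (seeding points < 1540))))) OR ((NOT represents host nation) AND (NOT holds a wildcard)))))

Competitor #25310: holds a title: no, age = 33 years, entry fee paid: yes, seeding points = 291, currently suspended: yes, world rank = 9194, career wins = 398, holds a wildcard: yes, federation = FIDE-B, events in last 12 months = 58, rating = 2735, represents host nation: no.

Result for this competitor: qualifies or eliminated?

Atomic conditions:
  NOT currently suspended: yes → false
  federation ∈ {FIDE-B, JUN, NAT}: FIDE-B is in the set → true
  rating ≤ 1292: 2735 ≤ 1292 is false
  holds a title: no → false
  world rank ≥ 2013: 9194 ≥ 2013 is true
  age ≥ 51 years: 33 ≥ 51 is false
  events in last 12 months > 36: 58 > 36 is true
  rating > 2431: 2735 > 2431 is true
  career wins ≥ 292: 398 ≥ 292 is true
  NOT entry fee paid: yes → false
  seeding points < 1540: 291 < 1540 is true
  NOT represents host nation: no → true
  NOT holds a wildcard: yes → false
Combine:
[1.1.2] true OR false = true
[1.1] false OR true = true
[1.2.2] true OR false = true
[1.2] false AND true = false
[1] true → false = false
[2.1.1] true OR true OR true = true
[2.1.2.1.1.1.1] false OR true = true
[2.1.2.1.1.1] NOT true = false
[2.1.2.1.1] NOT false = true
[2.1.2.1] NOT true = false
[2.1.2.2] true AND false = false
[2.1.2] false OR false = false
[2.1] true → false = false
[2] NOT false = true
[root] false AND true = false
Overall: false → eliminated

Eliminated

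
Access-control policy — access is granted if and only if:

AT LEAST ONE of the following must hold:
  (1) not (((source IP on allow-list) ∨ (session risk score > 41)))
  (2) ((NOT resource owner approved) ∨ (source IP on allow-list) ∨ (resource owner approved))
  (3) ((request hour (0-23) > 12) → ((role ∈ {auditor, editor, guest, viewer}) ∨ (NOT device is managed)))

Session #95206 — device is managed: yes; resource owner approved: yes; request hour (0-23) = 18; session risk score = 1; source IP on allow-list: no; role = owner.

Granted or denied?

Atomic conditions:
  source IP on allow-list: no → false
  session risk score > 41: 1 > 41 is false
  NOT resource owner approved: yes → false
  resource owner approved: yes → true
  request hour (0-23) > 12: 18 > 12 is true
  role ∈ {auditor, editor, guest, viewer}: owner is not in the set → false
  NOT device is managed: yes → false
Combine:
[1.1] false OR false = false
[1] NOT false = true
[2] false OR false OR true = true
[3.2] false OR false = false
[3] true → false = false
[root] true OR true OR false = true
Overall: true → granted

Granted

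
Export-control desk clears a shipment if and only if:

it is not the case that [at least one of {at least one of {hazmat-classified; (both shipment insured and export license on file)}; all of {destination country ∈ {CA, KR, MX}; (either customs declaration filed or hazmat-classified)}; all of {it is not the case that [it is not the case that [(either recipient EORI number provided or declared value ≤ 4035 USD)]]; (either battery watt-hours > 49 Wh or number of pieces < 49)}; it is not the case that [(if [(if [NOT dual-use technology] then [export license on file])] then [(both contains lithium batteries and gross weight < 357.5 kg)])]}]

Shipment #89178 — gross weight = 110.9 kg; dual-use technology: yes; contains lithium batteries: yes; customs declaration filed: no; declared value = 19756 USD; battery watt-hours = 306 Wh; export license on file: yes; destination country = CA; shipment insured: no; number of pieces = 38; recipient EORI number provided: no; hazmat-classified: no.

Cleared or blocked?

Cleared

Atomic conditions:
  hazmat-classified: no → false
  shipment insured: no → false
  export license on file: yes → true
  destination country ∈ {CA, KR, MX}: CA is in the set → true
  customs declaration filed: no → false
  recipient EORI number provided: no → false
  declared value ≤ 4035 USD: 19756 ≤ 4035 is false
  battery watt-hours > 49 Wh: 306 > 49 is true
  number of pieces < 49: 38 < 49 is true
  NOT dual-use technology: yes → false
  contains lithium batteries: yes → true
  gross weight < 357.5 kg: 110.9 < 357.5 is true
Combine:
[1.1.2] false AND true = false
[1.1] false OR false = false
[1.2.2] false OR false = false
[1.2] true AND false = false
[1.3.1.1.1] false OR false = false
[1.3.1.1] NOT false = true
[1.3.1] NOT true = false
[1.3.2] true OR true = true
[1.3] false AND true = false
[1.4.1.1] false → true (antecedent false ⇒ implication holds) = true
[1.4.1.2] true AND true = true
[1.4.1] true → true = true
[1.4] NOT true = false
[1] false OR false OR false OR false = false
[root] NOT false = true
Overall: true → cleared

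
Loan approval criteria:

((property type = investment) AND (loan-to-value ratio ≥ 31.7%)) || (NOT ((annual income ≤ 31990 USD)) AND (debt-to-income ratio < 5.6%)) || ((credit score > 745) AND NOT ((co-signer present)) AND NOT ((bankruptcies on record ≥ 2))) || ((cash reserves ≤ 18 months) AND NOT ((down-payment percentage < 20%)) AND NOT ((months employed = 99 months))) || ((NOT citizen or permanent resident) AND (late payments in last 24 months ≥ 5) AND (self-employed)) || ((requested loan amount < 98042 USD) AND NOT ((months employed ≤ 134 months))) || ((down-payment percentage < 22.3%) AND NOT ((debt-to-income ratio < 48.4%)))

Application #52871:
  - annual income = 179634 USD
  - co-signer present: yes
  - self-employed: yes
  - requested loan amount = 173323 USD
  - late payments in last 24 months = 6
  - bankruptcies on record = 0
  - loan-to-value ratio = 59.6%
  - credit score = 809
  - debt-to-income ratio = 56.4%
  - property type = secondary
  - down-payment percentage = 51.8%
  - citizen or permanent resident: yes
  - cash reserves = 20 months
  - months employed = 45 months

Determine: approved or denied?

Atomic conditions:
  property type = investment: secondary == investment is false
  loan-to-value ratio ≥ 31.7%: 59.6 ≥ 31.7 is true
  annual income ≤ 31990 USD: 179634 ≤ 31990 is false
  debt-to-income ratio < 5.6%: 56.4 < 5.6 is false
  credit score > 745: 809 > 745 is true
  co-signer present: yes → true
  bankruptcies on record ≥ 2: 0 ≥ 2 is false
  cash reserves ≤ 18 months: 20 ≤ 18 is false
  down-payment percentage < 20%: 51.8 < 20 is false
  months employed = 99 months: 45 == 99 is false
  NOT citizen or permanent resident: yes → false
  late payments in last 24 months ≥ 5: 6 ≥ 5 is true
  self-employed: yes → true
  requested loan amount < 98042 USD: 173323 < 98042 is false
  months employed ≤ 134 months: 45 ≤ 134 is true
  down-payment percentage < 22.3%: 51.8 < 22.3 is false
  debt-to-income ratio < 48.4%: 56.4 < 48.4 is false
Combine:
[1] false AND true = false
[2.1] NOT false = true
[2] true AND false = false
[3.2] NOT true = false
[3.3] NOT false = true
[3] true AND false AND true = false
[4.2] NOT false = true
[4.3] NOT false = true
[4] false AND true AND true = false
[5] false AND true AND true = false
[6.2] NOT true = false
[6] false AND false = false
[7.2] NOT false = true
[7] false AND true = false
[root] false OR false OR false OR false OR false OR false OR false = false
Overall: false → denied

Denied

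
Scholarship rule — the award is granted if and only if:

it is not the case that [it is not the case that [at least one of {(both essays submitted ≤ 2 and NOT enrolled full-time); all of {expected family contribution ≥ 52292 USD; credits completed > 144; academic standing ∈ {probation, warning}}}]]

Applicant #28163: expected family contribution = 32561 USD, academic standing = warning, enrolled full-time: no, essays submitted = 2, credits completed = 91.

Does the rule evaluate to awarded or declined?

Atomic conditions:
  essays submitted ≤ 2: 2 ≤ 2 is true
  NOT enrolled full-time: no → true
  expected family contribution ≥ 52292 USD: 32561 ≥ 52292 is false
  credits completed > 144: 91 > 144 is false
  academic standing ∈ {probation, warning}: warning is in the set → true
Combine:
[1.1.1] true AND true = true
[1.1.2] false AND false AND true = false
[1.1] true OR false = true
[1] NOT true = false
[root] NOT false = true
Overall: true → awarded

Awarded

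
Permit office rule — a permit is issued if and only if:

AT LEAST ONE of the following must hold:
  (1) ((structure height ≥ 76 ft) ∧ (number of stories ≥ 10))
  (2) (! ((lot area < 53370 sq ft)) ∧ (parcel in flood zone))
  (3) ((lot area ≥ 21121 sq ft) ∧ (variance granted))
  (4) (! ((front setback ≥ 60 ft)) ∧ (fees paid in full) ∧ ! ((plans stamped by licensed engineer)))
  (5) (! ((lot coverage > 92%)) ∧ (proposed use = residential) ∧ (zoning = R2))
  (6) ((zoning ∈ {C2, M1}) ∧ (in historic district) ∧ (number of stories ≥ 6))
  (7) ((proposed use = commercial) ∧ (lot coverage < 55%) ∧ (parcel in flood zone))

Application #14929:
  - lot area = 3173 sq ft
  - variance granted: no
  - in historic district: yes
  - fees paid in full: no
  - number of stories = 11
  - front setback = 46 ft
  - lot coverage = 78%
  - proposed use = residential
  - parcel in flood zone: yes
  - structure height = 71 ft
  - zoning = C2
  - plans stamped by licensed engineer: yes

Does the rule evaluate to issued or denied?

Issued

Atomic conditions:
  structure height ≥ 76 ft: 71 ≥ 76 is false
  number of stories ≥ 10: 11 ≥ 10 is true
  lot area < 53370 sq ft: 3173 < 53370 is true
  parcel in flood zone: yes → true
  lot area ≥ 21121 sq ft: 3173 ≥ 21121 is false
  variance granted: no → false
  front setback ≥ 60 ft: 46 ≥ 60 is false
  fees paid in full: no → false
  plans stamped by licensed engineer: yes → true
  lot coverage > 92%: 78 > 92 is false
  proposed use = residential: residential == residential is true
  zoning = R2: C2 == R2 is false
  zoning ∈ {C2, M1}: C2 is in the set → true
  in historic district: yes → true
  number of stories ≥ 6: 11 ≥ 6 is true
  proposed use = commercial: residential == commercial is false
  lot coverage < 55%: 78 < 55 is false
Combine:
[1] false AND true = false
[2.1] NOT true = false
[2] false AND true = false
[3] false AND false = false
[4.1] NOT false = true
[4.3] NOT true = false
[4] true AND false AND false = false
[5.1] NOT false = true
[5] true AND true AND false = false
[6] true AND true AND true = true
[7] false AND false AND true = false
[root] false OR false OR false OR false OR false OR true OR false = true
Overall: true → issued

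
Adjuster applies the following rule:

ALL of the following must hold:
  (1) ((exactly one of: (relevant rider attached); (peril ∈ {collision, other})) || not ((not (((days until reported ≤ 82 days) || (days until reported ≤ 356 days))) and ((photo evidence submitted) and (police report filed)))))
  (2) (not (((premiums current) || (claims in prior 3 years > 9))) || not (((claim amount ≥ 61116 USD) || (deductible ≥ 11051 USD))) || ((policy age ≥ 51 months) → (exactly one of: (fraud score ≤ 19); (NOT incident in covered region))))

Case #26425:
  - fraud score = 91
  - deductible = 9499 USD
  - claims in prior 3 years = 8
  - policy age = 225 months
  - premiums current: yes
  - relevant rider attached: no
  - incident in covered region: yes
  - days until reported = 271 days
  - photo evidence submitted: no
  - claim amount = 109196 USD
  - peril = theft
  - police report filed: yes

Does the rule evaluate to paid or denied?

Denied

Atomic conditions:
  relevant rider attached: no → false
  peril ∈ {collision, other}: theft is not in the set → false
  days until reported ≤ 82 days: 271 ≤ 82 is false
  days until reported ≤ 356 days: 271 ≤ 356 is true
  photo evidence submitted: no → false
  police report filed: yes → true
  premiums current: yes → true
  claims in prior 3 years > 9: 8 > 9 is false
  claim amount ≥ 61116 USD: 109196 ≥ 61116 is true
  deductible ≥ 11051 USD: 9499 ≥ 11051 is false
  policy age ≥ 51 months: 225 ≥ 51 is true
  fraud score ≤ 19: 91 ≤ 19 is false
  NOT incident in covered region: yes → false
Combine:
[1.1] exactly-one(false, false) = false
[1.2.1.1.1] false OR true = true
[1.2.1.1] NOT true = false
[1.2.1.2] false AND true = false
[1.2.1] false AND false = false
[1.2] NOT false = true
[1] false OR true = true
[2.1.1] true OR false = true
[2.1] NOT true = false
[2.2.1] true OR false = true
[2.2] NOT true = false
[2.3.2] exactly-one(false, false) = false
[2.3] true → false = false
[2] false OR false OR false = false
[root] true AND false = false
Overall: false → denied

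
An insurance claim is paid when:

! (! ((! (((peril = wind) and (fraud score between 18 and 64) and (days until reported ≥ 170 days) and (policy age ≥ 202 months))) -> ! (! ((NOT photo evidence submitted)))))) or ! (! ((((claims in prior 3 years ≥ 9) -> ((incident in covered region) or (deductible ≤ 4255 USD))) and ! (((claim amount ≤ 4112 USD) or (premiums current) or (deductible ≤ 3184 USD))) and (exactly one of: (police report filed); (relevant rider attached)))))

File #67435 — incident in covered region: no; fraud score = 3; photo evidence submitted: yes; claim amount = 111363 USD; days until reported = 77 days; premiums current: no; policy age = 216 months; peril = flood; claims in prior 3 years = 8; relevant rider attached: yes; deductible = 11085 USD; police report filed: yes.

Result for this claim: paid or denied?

Atomic conditions:
  peril = wind: flood == wind is false
  fraud score between 18 and 64: 3 in [18, 64] is false
  days until reported ≥ 170 days: 77 ≥ 170 is false
  policy age ≥ 202 months: 216 ≥ 202 is true
  NOT photo evidence submitted: yes → false
  claims in prior 3 years ≥ 9: 8 ≥ 9 is false
  incident in covered region: no → false
  deductible ≤ 4255 USD: 11085 ≤ 4255 is false
  claim amount ≤ 4112 USD: 111363 ≤ 4112 is false
  premiums current: no → false
  deductible ≤ 3184 USD: 11085 ≤ 3184 is false
  police report filed: yes → true
  relevant rider attached: yes → true
Combine:
[1.1.1.1.1] false AND false AND false AND true = false
[1.1.1.1] NOT false = true
[1.1.1.2.1] NOT false = true
[1.1.1.2] NOT true = false
[1.1.1] true → false = false
[1.1] NOT false = true
[1] NOT true = false
[2.1.1.1.2] false OR false = false
[2.1.1.1] false → false (antecedent false ⇒ implication holds) = true
[2.1.1.2.1] false OR false OR false = false
[2.1.1.2] NOT false = true
[2.1.1.3] exactly-one(true, true) = false
[2.1.1] true AND true AND false = false
[2.1] NOT false = true
[2] NOT true = false
[root] false OR false = false
Overall: false → denied

Denied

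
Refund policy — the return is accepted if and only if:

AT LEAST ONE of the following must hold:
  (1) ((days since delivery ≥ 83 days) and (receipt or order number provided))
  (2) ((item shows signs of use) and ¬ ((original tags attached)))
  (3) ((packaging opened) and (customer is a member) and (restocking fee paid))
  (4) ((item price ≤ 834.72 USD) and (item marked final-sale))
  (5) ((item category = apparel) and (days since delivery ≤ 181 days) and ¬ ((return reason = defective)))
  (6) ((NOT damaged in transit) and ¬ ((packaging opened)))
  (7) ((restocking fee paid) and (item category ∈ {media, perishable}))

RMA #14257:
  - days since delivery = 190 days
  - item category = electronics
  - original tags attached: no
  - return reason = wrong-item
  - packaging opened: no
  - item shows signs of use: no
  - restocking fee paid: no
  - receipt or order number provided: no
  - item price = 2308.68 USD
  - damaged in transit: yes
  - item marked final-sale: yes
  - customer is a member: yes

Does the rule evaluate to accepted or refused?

Refused

Atomic conditions:
  days since delivery ≥ 83 days: 190 ≥ 83 is true
  receipt or order number provided: no → false
  item shows signs of use: no → false
  original tags attached: no → false
  packaging opened: no → false
  customer is a member: yes → true
  restocking fee paid: no → false
  item price ≤ 834.72 USD: 2308.68 ≤ 834.72 is false
  item marked final-sale: yes → true
  item category = apparel: electronics == apparel is false
  days since delivery ≤ 181 days: 190 ≤ 181 is false
  return reason = defective: wrong-item == defective is false
  NOT damaged in transit: yes → false
  item category ∈ {media, perishable}: electronics is not in the set → false
Combine:
[1] true AND false = false
[2.2] NOT false = true
[2] false AND true = false
[3] false AND true AND false = false
[4] false AND true = false
[5.3] NOT false = true
[5] false AND false AND true = false
[6.2] NOT false = true
[6] false AND true = false
[7] false AND false = false
[root] false OR false OR false OR false OR false OR false OR false = false
Overall: false → refused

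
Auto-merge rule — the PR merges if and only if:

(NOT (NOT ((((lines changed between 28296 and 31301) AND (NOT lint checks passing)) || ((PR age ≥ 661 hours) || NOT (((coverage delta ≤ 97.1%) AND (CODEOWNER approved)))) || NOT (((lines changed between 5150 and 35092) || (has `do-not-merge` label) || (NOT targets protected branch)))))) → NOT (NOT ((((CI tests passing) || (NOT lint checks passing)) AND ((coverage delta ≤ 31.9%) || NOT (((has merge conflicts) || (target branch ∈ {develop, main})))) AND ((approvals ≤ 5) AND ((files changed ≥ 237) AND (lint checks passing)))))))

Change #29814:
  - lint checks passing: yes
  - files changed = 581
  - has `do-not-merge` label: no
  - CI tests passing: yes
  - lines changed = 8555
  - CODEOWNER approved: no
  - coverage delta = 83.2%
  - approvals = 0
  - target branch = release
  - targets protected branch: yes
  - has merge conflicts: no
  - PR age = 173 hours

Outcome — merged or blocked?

Merged

Atomic conditions:
  lines changed between 28296 and 31301: 8555 in [28296, 31301] is false
  NOT lint checks passing: yes → false
  PR age ≥ 661 hours: 173 ≥ 661 is false
  coverage delta ≤ 97.1%: 83.2 ≤ 97.1 is true
  CODEOWNER approved: no → false
  lines changed between 5150 and 35092: 8555 in [5150, 35092] is true
  has `do-not-merge` label: no → false
  NOT targets protected branch: yes → false
  CI tests passing: yes → true
  coverage delta ≤ 31.9%: 83.2 ≤ 31.9 is false
  has merge conflicts: no → false
  target branch ∈ {develop, main}: release is not in the set → false
  approvals ≤ 5: 0 ≤ 5 is true
  files changed ≥ 237: 581 ≥ 237 is true
  lint checks passing: yes → true
Combine:
[1.1.1.1] false AND false = false
[1.1.1.2.2.1] true AND false = false
[1.1.1.2.2] NOT false = true
[1.1.1.2] false OR true = true
[1.1.1.3.1] true OR false OR false = true
[1.1.1.3] NOT true = false
[1.1.1] false OR true OR false = true
[1.1] NOT true = false
[1] NOT false = true
[2.1.1.1] true OR false = true
[2.1.1.2.2.1] false OR false = false
[2.1.1.2.2] NOT false = true
[2.1.1.2] false OR true = true
[2.1.1.3.2] true AND true = true
[2.1.1.3] true AND true = true
[2.1.1] true AND true AND true = true
[2.1] NOT true = false
[2] NOT false = true
[root] true → true = true
Overall: true → merged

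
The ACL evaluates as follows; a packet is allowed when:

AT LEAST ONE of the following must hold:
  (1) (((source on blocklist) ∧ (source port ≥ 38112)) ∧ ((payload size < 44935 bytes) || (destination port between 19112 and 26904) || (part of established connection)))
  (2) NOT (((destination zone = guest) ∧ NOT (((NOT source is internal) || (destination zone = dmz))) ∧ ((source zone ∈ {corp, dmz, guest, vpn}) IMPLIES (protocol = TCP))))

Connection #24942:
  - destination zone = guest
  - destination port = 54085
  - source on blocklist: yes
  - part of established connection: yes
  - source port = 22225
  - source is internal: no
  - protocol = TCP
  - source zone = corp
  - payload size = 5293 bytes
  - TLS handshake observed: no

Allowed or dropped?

Atomic conditions:
  source on blocklist: yes → true
  source port ≥ 38112: 22225 ≥ 38112 is false
  payload size < 44935 bytes: 5293 < 44935 is true
  destination port between 19112 and 26904: 54085 in [19112, 26904] is false
  part of established connection: yes → true
  destination zone = guest: guest == guest is true
  NOT source is internal: no → true
  destination zone = dmz: guest == dmz is false
  source zone ∈ {corp, dmz, guest, vpn}: corp is in the set → true
  protocol = TCP: TCP == TCP is true
Combine:
[1.1] true AND false = false
[1.2] true OR false OR true = true
[1] false AND true = false
[2.1.2.1] true OR false = true
[2.1.2] NOT true = false
[2.1.3] true → true = true
[2.1] true AND false AND true = false
[2] NOT false = true
[root] false OR true = true
Overall: true → allowed

Allowed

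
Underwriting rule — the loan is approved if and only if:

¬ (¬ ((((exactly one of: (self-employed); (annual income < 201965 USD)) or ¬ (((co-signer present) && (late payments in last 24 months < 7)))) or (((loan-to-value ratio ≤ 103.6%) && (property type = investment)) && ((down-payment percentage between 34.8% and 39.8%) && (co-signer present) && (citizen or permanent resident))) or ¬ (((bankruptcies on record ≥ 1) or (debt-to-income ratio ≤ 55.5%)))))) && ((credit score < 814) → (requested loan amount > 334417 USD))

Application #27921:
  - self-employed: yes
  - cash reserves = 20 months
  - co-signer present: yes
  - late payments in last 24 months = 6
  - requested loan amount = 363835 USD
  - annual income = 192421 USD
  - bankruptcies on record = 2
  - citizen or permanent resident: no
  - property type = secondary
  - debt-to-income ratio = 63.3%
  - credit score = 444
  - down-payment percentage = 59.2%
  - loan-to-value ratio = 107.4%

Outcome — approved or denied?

Denied

Atomic conditions:
  self-employed: yes → true
  annual income < 201965 USD: 192421 < 201965 is true
  co-signer present: yes → true
  late payments in last 24 months < 7: 6 < 7 is true
  loan-to-value ratio ≤ 103.6%: 107.4 ≤ 103.6 is false
  property type = investment: secondary == investment is false
  down-payment percentage between 34.8% and 39.8%: 59.2 in [34.8, 39.8] is false
  citizen or permanent resident: no → false
  bankruptcies on record ≥ 1: 2 ≥ 1 is true
  debt-to-income ratio ≤ 55.5%: 63.3 ≤ 55.5 is false
  credit score < 814: 444 < 814 is true
  requested loan amount > 334417 USD: 363835 > 334417 is true
Combine:
[1.1.1.1.1] exactly-one(true, true) = false
[1.1.1.1.2.1] true AND true = true
[1.1.1.1.2] NOT true = false
[1.1.1.1] false OR false = false
[1.1.1.2.1] false AND false = false
[1.1.1.2.2] false AND true AND false = false
[1.1.1.2] false AND false = false
[1.1.1.3.1] true OR false = true
[1.1.1.3] NOT true = false
[1.1.1] false OR false OR false = false
[1.1] NOT false = true
[1] NOT true = false
[2] true → true = true
[root] false AND true = false
Overall: false → denied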